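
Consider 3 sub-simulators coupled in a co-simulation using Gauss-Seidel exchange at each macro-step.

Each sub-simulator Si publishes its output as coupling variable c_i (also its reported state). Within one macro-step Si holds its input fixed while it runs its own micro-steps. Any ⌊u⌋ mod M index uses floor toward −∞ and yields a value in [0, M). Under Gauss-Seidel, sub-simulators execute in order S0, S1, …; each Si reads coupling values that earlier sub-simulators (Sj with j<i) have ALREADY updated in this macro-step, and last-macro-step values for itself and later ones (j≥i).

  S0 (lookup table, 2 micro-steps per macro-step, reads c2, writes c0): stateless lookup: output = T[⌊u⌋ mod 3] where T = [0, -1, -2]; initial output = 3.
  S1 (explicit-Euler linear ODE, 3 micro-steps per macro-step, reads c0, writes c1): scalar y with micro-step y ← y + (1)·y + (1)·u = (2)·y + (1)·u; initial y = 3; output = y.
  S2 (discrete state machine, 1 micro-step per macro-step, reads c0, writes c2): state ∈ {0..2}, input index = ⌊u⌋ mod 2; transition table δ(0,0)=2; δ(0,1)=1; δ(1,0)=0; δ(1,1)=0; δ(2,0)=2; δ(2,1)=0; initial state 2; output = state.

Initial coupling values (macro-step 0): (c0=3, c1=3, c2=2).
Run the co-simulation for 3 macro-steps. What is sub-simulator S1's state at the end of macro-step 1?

S1 state at macro-step 1 = 10

macro 1: S0 reads c2=2 → after 2×micro: -2; S1 reads c0=-2 → after 3×micro: 10; S2 reads c0=-2 → after 1×micro: 2 ⇒ (c0=-2, c1=10, c2=2)
macro 2: S0 reads c2=2 → after 2×micro: -2; S1 reads c0=-2 → after 3×micro: 66; S2 reads c0=-2 → after 1×micro: 2 ⇒ (c0=-2, c1=66, c2=2)
macro 3: S0 reads c2=2 → after 2×micro: -2; S1 reads c0=-2 → after 3×micro: 514; S2 reads c0=-2 → after 1×micro: 2 ⇒ (c0=-2, c1=514, c2=2)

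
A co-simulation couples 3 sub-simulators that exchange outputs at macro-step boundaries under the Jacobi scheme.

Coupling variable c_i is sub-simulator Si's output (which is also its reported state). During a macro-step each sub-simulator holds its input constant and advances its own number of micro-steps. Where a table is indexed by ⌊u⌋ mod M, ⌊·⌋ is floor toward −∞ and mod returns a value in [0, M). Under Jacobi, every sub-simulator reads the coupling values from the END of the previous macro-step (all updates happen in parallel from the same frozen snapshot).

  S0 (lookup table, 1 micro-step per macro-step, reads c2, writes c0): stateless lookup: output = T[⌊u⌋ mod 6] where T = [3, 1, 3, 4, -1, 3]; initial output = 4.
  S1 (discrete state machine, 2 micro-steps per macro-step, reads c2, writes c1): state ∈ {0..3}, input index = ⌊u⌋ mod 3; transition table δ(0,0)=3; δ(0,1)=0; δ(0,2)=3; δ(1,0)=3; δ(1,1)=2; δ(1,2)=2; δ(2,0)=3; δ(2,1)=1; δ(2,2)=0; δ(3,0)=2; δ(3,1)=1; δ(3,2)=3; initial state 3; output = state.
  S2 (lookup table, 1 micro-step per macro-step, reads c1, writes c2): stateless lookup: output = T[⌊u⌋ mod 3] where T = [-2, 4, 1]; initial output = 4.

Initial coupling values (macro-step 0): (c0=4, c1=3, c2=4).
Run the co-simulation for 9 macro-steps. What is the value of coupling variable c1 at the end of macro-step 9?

c1 at macro-step 9 = 2

macro 1: S0 reads c2=4 → after 1×micro: -1; S1 reads c2=4 → after 2×micro: 2; S2 reads c1=3 → after 1×micro: -2 ⇒ (c0=-1, c1=2, c2=-2)
macro 2: S0 reads c2=-2 → after 1×micro: -1; S1 reads c2=-2 → after 2×micro: 2; S2 reads c1=2 → after 1×micro: 1 ⇒ (c0=-1, c1=2, c2=1)
macro 3: S0 reads c2=1 → after 1×micro: 1; S1 reads c2=1 → after 2×micro: 2; S2 reads c1=2 → after 1×micro: 1 ⇒ (c0=1, c1=2, c2=1)
macro 4: S0 reads c2=1 → after 1×micro: 1; S1 reads c2=1 → after 2×micro: 2; S2 reads c1=2 → after 1×micro: 1 ⇒ (c0=1, c1=2, c2=1)
macro 5: S0 reads c2=1 → after 1×micro: 1; S1 reads c2=1 → after 2×micro: 2; S2 reads c1=2 → after 1×micro: 1 ⇒ (c0=1, c1=2, c2=1)
macro 6: S0 reads c2=1 → after 1×micro: 1; S1 reads c2=1 → after 2×micro: 2; S2 reads c1=2 → after 1×micro: 1 ⇒ (c0=1, c1=2, c2=1)
macro 7: S0 reads c2=1 → after 1×micro: 1; S1 reads c2=1 → after 2×micro: 2; S2 reads c1=2 → after 1×micro: 1 ⇒ (c0=1, c1=2, c2=1)
macro 8: S0 reads c2=1 → after 1×micro: 1; S1 reads c2=1 → after 2×micro: 2; S2 reads c1=2 → after 1×micro: 1 ⇒ (c0=1, c1=2, c2=1)
macro 9: S0 reads c2=1 → after 1×micro: 1; S1 reads c2=1 → after 2×micro: 2; S2 reads c1=2 → after 1×micro: 1 ⇒ (c0=1, c1=2, c2=1)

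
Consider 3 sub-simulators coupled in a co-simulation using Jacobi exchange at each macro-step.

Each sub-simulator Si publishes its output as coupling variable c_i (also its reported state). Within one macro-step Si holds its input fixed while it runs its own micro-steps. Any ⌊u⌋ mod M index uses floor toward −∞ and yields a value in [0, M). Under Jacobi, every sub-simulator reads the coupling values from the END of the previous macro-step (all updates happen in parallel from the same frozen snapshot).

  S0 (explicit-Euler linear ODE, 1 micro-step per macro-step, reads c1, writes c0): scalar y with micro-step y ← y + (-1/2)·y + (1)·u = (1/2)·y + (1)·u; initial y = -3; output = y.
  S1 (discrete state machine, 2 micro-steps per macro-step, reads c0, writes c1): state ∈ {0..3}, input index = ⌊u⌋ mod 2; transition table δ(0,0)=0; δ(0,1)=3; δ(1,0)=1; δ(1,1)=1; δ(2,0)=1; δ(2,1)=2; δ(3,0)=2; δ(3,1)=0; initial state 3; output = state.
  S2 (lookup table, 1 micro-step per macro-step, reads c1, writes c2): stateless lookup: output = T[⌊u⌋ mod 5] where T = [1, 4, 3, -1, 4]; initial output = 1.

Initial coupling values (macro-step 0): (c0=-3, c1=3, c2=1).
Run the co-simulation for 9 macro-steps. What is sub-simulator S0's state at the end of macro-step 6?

S0 state at macro-step 6 = 183/64

macro 1: S0 reads c1=3 → after 1×micro: 3/2; S1 reads c0=-3 → after 2×micro: 3; S2 reads c1=3 → after 1×micro: -1 ⇒ (c0=3/2, c1=3, c2=-1)
macro 2: S0 reads c1=3 → after 1×micro: 15/4; S1 reads c0=3/2 → after 2×micro: 3; S2 reads c1=3 → after 1×micro: -1 ⇒ (c0=15/4, c1=3, c2=-1)
macro 3: S0 reads c1=3 → after 1×micro: 39/8; S1 reads c0=15/4 → after 2×micro: 3; S2 reads c1=3 → after 1×micro: -1 ⇒ (c0=39/8, c1=3, c2=-1)
macro 4: S0 reads c1=3 → after 1×micro: 87/16; S1 reads c0=39/8 → after 2×micro: 1; S2 reads c1=3 → after 1×micro: -1 ⇒ (c0=87/16, c1=1, c2=-1)
macro 5: S0 reads c1=1 → after 1×micro: 119/32; S1 reads c0=87/16 → after 2×micro: 1; S2 reads c1=1 → after 1×micro: 4 ⇒ (c0=119/32, c1=1, c2=4)
macro 6: S0 reads c1=1 → after 1×micro: 183/64; S1 reads c0=119/32 → after 2×micro: 1; S2 reads c1=1 → after 1×micro: 4 ⇒ (c0=183/64, c1=1, c2=4)
macro 7: S0 reads c1=1 → after 1×micro: 311/128; S1 reads c0=183/64 → after 2×micro: 1; S2 reads c1=1 → after 1×micro: 4 ⇒ (c0=311/128, c1=1, c2=4)
macro 8: S0 reads c1=1 → after 1×micro: 567/256; S1 reads c0=311/128 → after 2×micro: 1; S2 reads c1=1 → after 1×micro: 4 ⇒ (c0=567/256, c1=1, c2=4)
macro 9: S0 reads c1=1 → after 1×micro: 1079/512; S1 reads c0=567/256 → after 2×micro: 1; S2 reads c1=1 → after 1×micro: 4 ⇒ (c0=1079/512, c1=1, c2=4)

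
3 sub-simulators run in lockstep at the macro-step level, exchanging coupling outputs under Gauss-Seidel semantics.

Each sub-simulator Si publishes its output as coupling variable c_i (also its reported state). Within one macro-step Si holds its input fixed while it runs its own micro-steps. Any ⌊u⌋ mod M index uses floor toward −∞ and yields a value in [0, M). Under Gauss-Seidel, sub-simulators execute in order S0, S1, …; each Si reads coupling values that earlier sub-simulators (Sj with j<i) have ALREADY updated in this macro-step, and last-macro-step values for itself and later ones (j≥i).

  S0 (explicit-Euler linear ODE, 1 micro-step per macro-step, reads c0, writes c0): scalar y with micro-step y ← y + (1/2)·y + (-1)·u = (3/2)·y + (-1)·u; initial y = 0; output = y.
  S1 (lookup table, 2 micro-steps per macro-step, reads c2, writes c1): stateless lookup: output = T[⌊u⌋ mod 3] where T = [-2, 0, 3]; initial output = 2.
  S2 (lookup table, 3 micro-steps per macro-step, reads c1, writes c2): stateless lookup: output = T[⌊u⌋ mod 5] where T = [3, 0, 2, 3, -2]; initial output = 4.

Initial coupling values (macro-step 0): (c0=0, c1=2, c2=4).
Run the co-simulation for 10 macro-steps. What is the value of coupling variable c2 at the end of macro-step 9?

c2 at macro-step 9 = 3

macro 1: S0 reads c0=0 → after 1×micro: 0; S1 reads c2=4 → after 2×micro: 0; S2 reads c1=0 → after 3×micro: 3 ⇒ (c0=0, c1=0, c2=3)
macro 2: S0 reads c0=0 → after 1×micro: 0; S1 reads c2=3 → after 2×micro: -2; S2 reads c1=-2 → after 3×micro: 3 ⇒ (c0=0, c1=-2, c2=3)
macro 3: S0 reads c0=0 → after 1×micro: 0; S1 reads c2=3 → after 2×micro: -2; S2 reads c1=-2 → after 3×micro: 3 ⇒ (c0=0, c1=-2, c2=3)
macro 4: S0 reads c0=0 → after 1×micro: 0; S1 reads c2=3 → after 2×micro: -2; S2 reads c1=-2 → after 3×micro: 3 ⇒ (c0=0, c1=-2, c2=3)
macro 5: S0 reads c0=0 → after 1×micro: 0; S1 reads c2=3 → after 2×micro: -2; S2 reads c1=-2 → after 3×micro: 3 ⇒ (c0=0, c1=-2, c2=3)
macro 6: S0 reads c0=0 → after 1×micro: 0; S1 reads c2=3 → after 2×micro: -2; S2 reads c1=-2 → after 3×micro: 3 ⇒ (c0=0, c1=-2, c2=3)
macro 7: S0 reads c0=0 → after 1×micro: 0; S1 reads c2=3 → after 2×micro: -2; S2 reads c1=-2 → after 3×micro: 3 ⇒ (c0=0, c1=-2, c2=3)
macro 8: S0 reads c0=0 → after 1×micro: 0; S1 reads c2=3 → after 2×micro: -2; S2 reads c1=-2 → after 3×micro: 3 ⇒ (c0=0, c1=-2, c2=3)
macro 9: S0 reads c0=0 → after 1×micro: 0; S1 reads c2=3 → after 2×micro: -2; S2 reads c1=-2 → after 3×micro: 3 ⇒ (c0=0, c1=-2, c2=3)
macro 10: S0 reads c0=0 → after 1×micro: 0; S1 reads c2=3 → after 2×micro: -2; S2 reads c1=-2 → after 3×micro: 3 ⇒ (c0=0, c1=-2, c2=3)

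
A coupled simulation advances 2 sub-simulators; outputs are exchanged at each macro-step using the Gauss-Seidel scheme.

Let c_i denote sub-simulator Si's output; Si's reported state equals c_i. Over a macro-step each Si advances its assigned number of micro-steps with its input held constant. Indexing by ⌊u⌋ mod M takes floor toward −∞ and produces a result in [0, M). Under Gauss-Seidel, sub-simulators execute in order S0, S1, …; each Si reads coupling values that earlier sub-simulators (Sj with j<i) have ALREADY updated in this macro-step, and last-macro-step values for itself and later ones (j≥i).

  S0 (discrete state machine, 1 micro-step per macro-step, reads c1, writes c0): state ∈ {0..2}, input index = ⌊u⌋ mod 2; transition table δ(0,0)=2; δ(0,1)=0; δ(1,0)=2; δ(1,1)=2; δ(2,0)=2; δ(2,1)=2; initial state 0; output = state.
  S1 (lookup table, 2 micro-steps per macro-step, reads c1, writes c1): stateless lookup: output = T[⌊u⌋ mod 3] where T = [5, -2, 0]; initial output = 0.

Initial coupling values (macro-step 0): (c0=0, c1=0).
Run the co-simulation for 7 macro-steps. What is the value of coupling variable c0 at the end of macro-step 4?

macro 1: S0 reads c1=0 → after 1×micro: 2; S1 reads c1=0 → after 2×micro: 5 ⇒ (c0=2, c1=5)
macro 2: S0 reads c1=5 → after 1×micro: 2; S1 reads c1=5 → after 2×micro: 0 ⇒ (c0=2, c1=0)
macro 3: S0 reads c1=0 → after 1×micro: 2; S1 reads c1=0 → after 2×micro: 5 ⇒ (c0=2, c1=5)
macro 4: S0 reads c1=5 → after 1×micro: 2; S1 reads c1=5 → after 2×micro: 0 ⇒ (c0=2, c1=0)
macro 5: S0 reads c1=0 → after 1×micro: 2; S1 reads c1=0 → after 2×micro: 5 ⇒ (c0=2, c1=5)
macro 6: S0 reads c1=5 → after 1×micro: 2; S1 reads c1=5 → after 2×micro: 0 ⇒ (c0=2, c1=0)
macro 7: S0 reads c1=0 → after 1×micro: 2; S1 reads c1=0 → after 2×micro: 5 ⇒ (c0=2, c1=5)

c0 at macro-step 4 = 2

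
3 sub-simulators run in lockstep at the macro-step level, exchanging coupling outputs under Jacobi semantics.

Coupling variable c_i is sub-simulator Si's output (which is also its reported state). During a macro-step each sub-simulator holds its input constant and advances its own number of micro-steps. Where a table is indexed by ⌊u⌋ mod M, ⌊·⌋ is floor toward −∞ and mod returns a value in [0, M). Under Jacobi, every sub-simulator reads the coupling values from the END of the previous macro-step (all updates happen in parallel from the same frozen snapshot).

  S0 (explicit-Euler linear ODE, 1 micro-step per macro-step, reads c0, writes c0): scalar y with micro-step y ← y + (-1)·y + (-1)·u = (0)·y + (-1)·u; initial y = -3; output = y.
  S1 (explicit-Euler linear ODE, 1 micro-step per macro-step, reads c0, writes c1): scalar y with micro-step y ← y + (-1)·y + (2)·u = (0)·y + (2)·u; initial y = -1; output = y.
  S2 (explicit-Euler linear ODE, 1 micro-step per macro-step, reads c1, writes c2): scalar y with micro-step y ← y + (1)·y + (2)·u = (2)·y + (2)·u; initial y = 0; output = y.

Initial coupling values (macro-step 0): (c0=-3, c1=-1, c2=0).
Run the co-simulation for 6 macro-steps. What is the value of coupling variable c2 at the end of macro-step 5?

macro 1: S0 reads c0=-3 → after 1×micro: 3; S1 reads c0=-3 → after 1×micro: -6; S2 reads c1=-1 → after 1×micro: -2 ⇒ (c0=3, c1=-6, c2=-2)
macro 2: S0 reads c0=3 → after 1×micro: -3; S1 reads c0=3 → after 1×micro: 6; S2 reads c1=-6 → after 1×micro: -16 ⇒ (c0=-3, c1=6, c2=-16)
macro 3: S0 reads c0=-3 → after 1×micro: 3; S1 reads c0=-3 → after 1×micro: -6; S2 reads c1=6 → after 1×micro: -20 ⇒ (c0=3, c1=-6, c2=-20)
macro 4: S0 reads c0=3 → after 1×micro: -3; S1 reads c0=3 → after 1×micro: 6; S2 reads c1=-6 → after 1×micro: -52 ⇒ (c0=-3, c1=6, c2=-52)
macro 5: S0 reads c0=-3 → after 1×micro: 3; S1 reads c0=-3 → after 1×micro: -6; S2 reads c1=6 → after 1×micro: -92 ⇒ (c0=3, c1=-6, c2=-92)
macro 6: S0 reads c0=3 → after 1×micro: -3; S1 reads c0=3 → after 1×micro: 6; S2 reads c1=-6 → after 1×micro: -196 ⇒ (c0=-3, c1=6, c2=-196)

c2 at macro-step 5 = -92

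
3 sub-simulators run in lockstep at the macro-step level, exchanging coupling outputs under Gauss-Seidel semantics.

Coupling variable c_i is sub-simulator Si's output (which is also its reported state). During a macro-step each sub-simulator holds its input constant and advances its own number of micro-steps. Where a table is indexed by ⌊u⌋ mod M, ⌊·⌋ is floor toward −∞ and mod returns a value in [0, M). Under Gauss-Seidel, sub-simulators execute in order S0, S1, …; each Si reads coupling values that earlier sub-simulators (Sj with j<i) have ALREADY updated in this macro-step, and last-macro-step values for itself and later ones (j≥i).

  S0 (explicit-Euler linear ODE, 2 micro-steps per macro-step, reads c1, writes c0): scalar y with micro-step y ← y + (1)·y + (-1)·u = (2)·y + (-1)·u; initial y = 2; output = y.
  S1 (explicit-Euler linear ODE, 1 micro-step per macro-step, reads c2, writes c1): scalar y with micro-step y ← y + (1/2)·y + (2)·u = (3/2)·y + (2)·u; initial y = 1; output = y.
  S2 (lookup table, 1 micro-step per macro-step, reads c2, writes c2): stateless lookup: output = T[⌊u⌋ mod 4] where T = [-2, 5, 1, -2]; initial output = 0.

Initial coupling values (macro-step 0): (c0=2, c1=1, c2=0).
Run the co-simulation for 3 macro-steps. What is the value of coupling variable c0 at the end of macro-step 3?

macro 1: S0 reads c1=1 → after 2×micro: 5; S1 reads c2=0 → after 1×micro: 3/2; S2 reads c2=0 → after 1×micro: -2 ⇒ (c0=5, c1=3/2, c2=-2)
macro 2: S0 reads c1=3/2 → after 2×micro: 31/2; S1 reads c2=-2 → after 1×micro: -7/4; S2 reads c2=-2 → after 1×micro: 1 ⇒ (c0=31/2, c1=-7/4, c2=1)
macro 3: S0 reads c1=-7/4 → after 2×micro: 269/4; S1 reads c2=1 → after 1×micro: -5/8; S2 reads c2=1 → after 1×micro: 5 ⇒ (c0=269/4, c1=-5/8, c2=5)

c0 at macro-step 3 = 269/4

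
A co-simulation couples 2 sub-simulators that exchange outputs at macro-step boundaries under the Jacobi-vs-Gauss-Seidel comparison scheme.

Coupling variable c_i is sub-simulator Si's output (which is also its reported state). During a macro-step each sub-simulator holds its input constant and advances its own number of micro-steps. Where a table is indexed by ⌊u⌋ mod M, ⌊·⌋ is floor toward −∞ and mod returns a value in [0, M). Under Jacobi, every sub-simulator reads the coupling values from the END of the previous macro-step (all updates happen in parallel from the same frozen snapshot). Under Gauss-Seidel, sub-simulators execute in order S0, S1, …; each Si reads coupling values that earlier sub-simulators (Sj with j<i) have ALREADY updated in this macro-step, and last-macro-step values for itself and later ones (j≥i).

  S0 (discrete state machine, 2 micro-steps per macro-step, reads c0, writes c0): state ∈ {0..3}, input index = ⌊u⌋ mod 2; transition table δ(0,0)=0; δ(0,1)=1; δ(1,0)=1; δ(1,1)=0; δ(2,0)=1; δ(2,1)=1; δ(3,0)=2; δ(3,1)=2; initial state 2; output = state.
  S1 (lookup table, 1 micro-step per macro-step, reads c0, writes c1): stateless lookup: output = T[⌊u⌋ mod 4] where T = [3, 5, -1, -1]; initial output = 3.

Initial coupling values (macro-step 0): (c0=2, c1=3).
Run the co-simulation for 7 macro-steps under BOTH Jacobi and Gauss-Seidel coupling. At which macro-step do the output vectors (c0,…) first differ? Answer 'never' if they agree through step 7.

first divergence at macro-step: 1

[Jacobi] macro 1: S0 reads c0=2 → after 2×micro: 1; S1 reads c0=2 → after 1×micro: -1 ⇒ (c0=1, c1=-1)
[Jacobi] macro 2: S0 reads c0=1 → after 2×micro: 1; S1 reads c0=1 → after 1×micro: 5 ⇒ (c0=1, c1=5)
[Jacobi] macro 3: S0 reads c0=1 → after 2×micro: 1; S1 reads c0=1 → after 1×micro: 5 ⇒ (c0=1, c1=5)
[Jacobi] macro 4: S0 reads c0=1 → after 2×micro: 1; S1 reads c0=1 → after 1×micro: 5 ⇒ (c0=1, c1=5)
[Jacobi] macro 5: S0 reads c0=1 → after 2×micro: 1; S1 reads c0=1 → after 1×micro: 5 ⇒ (c0=1, c1=5)
[Jacobi] macro 6: S0 reads c0=1 → after 2×micro: 1; S1 reads c0=1 → after 1×micro: 5 ⇒ (c0=1, c1=5)
[Jacobi] macro 7: S0 reads c0=1 → after 2×micro: 1; S1 reads c0=1 → after 1×micro: 5 ⇒ (c0=1, c1=5)
[Gauss-Seidel] macro 1: S0 reads c0=2 → after 2×micro: 1; S1 reads c0=1 → after 1×micro: 5 ⇒ (c0=1, c1=5)
[Gauss-Seidel] macro 2: S0 reads c0=1 → after 2×micro: 1; S1 reads c0=1 → after 1×micro: 5 ⇒ (c0=1, c1=5)
[Gauss-Seidel] macro 3: S0 reads c0=1 → after 2×micro: 1; S1 reads c0=1 → after 1×micro: 5 ⇒ (c0=1, c1=5)
[Gauss-Seidel] macro 4: S0 reads c0=1 → after 2×micro: 1; S1 reads c0=1 → after 1×micro: 5 ⇒ (c0=1, c1=5)
[Gauss-Seidel] macro 5: S0 reads c0=1 → after 2×micro: 1; S1 reads c0=1 → after 1×micro: 5 ⇒ (c0=1, c1=5)
[Gauss-Seidel] macro 6: S0 reads c0=1 → after 2×micro: 1; S1 reads c0=1 → after 1×micro: 5 ⇒ (c0=1, c1=5)
[Gauss-Seidel] macro 7: S0 reads c0=1 → after 2×micro: 1; S1 reads c0=1 → after 1×micro: 5 ⇒ (c0=1, c1=5)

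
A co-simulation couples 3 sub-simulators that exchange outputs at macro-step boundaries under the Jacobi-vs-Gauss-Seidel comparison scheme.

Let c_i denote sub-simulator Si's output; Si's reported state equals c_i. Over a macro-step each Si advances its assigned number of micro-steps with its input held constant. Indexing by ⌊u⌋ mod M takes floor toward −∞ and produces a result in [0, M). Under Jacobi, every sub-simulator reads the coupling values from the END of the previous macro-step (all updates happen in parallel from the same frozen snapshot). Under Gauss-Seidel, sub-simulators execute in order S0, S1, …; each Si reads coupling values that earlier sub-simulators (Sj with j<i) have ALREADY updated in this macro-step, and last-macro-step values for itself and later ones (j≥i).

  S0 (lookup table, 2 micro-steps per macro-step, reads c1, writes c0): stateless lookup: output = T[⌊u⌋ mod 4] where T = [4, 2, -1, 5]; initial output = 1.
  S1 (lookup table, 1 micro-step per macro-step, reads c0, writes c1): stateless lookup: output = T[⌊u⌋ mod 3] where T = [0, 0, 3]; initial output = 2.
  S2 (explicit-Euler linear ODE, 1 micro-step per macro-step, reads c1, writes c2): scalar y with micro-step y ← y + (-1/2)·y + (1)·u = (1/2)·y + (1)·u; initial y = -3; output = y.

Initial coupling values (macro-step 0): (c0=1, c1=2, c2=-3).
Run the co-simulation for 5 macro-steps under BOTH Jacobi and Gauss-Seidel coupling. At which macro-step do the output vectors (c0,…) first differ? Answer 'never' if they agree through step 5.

[Jacobi] macro 1: S0 reads c1=2 → after 2×micro: -1; S1 reads c0=1 → after 1×micro: 0; S2 reads c1=2 → after 1×micro: 1/2 ⇒ (c0=-1, c1=0, c2=1/2)
[Jacobi] macro 2: S0 reads c1=0 → after 2×micro: 4; S1 reads c0=-1 → after 1×micro: 3; S2 reads c1=0 → after 1×micro: 1/4 ⇒ (c0=4, c1=3, c2=1/4)
[Jacobi] macro 3: S0 reads c1=3 → after 2×micro: 5; S1 reads c0=4 → after 1×micro: 0; S2 reads c1=3 → after 1×micro: 25/8 ⇒ (c0=5, c1=0, c2=25/8)
[Jacobi] macro 4: S0 reads c1=0 → after 2×micro: 4; S1 reads c0=5 → after 1×micro: 3; S2 reads c1=0 → after 1×micro: 25/16 ⇒ (c0=4, c1=3, c2=25/16)
[Jacobi] macro 5: S0 reads c1=3 → after 2×micro: 5; S1 reads c0=4 → after 1×micro: 0; S2 reads c1=3 → after 1×micro: 121/32 ⇒ (c0=5, c1=0, c2=121/32)
[Gauss-Seidel] macro 1: S0 reads c1=2 → after 2×micro: -1; S1 reads c0=-1 → after 1×micro: 3; S2 reads c1=3 → after 1×micro: 3/2 ⇒ (c0=-1, c1=3, c2=3/2)
[Gauss-Seidel] macro 2: S0 reads c1=3 → after 2×micro: 5; S1 reads c0=5 → after 1×micro: 3; S2 reads c1=3 → after 1×micro: 15/4 ⇒ (c0=5, c1=3, c2=15/4)
[Gauss-Seidel] macro 3: S0 reads c1=3 → after 2×micro: 5; S1 reads c0=5 → after 1×micro: 3; S2 reads c1=3 → after 1×micro: 39/8 ⇒ (c0=5, c1=3, c2=39/8)
[Gauss-Seidel] macro 4: S0 reads c1=3 → after 2×micro: 5; S1 reads c0=5 → after 1×micro: 3; S2 reads c1=3 → after 1×micro: 87/16 ⇒ (c0=5, c1=3, c2=87/16)
[Gauss-Seidel] macro 5: S0 reads c1=3 → after 2×micro: 5; S1 reads c0=5 → after 1×micro: 3; S2 reads c1=3 → after 1×micro: 183/32 ⇒ (c0=5, c1=3, c2=183/32)

first divergence at macro-step: 1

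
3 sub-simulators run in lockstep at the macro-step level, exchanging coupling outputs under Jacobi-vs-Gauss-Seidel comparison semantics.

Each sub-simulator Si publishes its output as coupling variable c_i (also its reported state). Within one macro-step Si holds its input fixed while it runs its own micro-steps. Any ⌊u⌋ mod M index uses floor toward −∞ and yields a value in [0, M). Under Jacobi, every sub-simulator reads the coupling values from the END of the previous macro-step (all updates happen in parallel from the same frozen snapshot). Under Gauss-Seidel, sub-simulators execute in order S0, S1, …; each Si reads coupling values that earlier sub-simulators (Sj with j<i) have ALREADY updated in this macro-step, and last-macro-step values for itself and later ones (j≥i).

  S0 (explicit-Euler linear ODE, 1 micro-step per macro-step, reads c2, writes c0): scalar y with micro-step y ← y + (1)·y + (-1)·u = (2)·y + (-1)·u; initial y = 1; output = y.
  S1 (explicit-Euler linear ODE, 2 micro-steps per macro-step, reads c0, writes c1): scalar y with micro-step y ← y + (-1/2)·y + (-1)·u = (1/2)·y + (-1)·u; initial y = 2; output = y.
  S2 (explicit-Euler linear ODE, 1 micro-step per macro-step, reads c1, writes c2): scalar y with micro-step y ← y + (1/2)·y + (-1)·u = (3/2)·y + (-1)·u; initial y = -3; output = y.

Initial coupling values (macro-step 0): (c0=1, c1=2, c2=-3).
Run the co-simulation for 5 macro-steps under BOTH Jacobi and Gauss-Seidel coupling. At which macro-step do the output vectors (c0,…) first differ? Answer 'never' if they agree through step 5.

[Jacobi] macro 1: S0 reads c2=-3 → after 1×micro: 5; S1 reads c0=1 → after 2×micro: -1; S2 reads c1=2 → after 1×micro: -13/2 ⇒ (c0=5, c1=-1, c2=-13/2)
[Jacobi] macro 2: S0 reads c2=-13/2 → after 1×micro: 33/2; S1 reads c0=5 → after 2×micro: -31/4; S2 reads c1=-1 → after 1×micro: -35/4 ⇒ (c0=33/2, c1=-31/4, c2=-35/4)
[Jacobi] macro 3: S0 reads c2=-35/4 → after 1×micro: 167/4; S1 reads c0=33/2 → after 2×micro: -427/16; S2 reads c1=-31/4 → after 1×micro: -43/8 ⇒ (c0=167/4, c1=-427/16, c2=-43/8)
[Jacobi] macro 4: S0 reads c2=-43/8 → after 1×micro: 711/8; S1 reads c0=167/4 → after 2×micro: -4435/64; S2 reads c1=-427/16 → after 1×micro: 149/8 ⇒ (c0=711/8, c1=-4435/64, c2=149/8)
[Jacobi] macro 5: S0 reads c2=149/8 → after 1×micro: 1273/8; S1 reads c0=711/8 → after 2×micro: -38563/256; S2 reads c1=-4435/64 → after 1×micro: 6223/64 ⇒ (c0=1273/8, c1=-38563/256, c2=6223/64)
[Gauss-Seidel] macro 1: S0 reads c2=-3 → after 1×micro: 5; S1 reads c0=5 → after 2×micro: -7; S2 reads c1=-7 → after 1×micro: 5/2 ⇒ (c0=5, c1=-7, c2=5/2)
[Gauss-Seidel] macro 2: S0 reads c2=5/2 → after 1×micro: 15/2; S1 reads c0=15/2 → after 2×micro: -13; S2 reads c1=-13 → after 1×micro: 67/4 ⇒ (c0=15/2, c1=-13, c2=67/4)
[Gauss-Seidel] macro 3: S0 reads c2=67/4 → after 1×micro: -7/4; S1 reads c0=-7/4 → after 2×micro: -5/8; S2 reads c1=-5/8 → after 1×micro: 103/4 ⇒ (c0=-7/4, c1=-5/8, c2=103/4)
[Gauss-Seidel] macro 4: S0 reads c2=103/4 → after 1×micro: -117/4; S1 reads c0=-117/4 → after 2×micro: 1399/32; S2 reads c1=1399/32 → after 1×micro: -163/32 ⇒ (c0=-117/4, c1=1399/32, c2=-163/32)
[Gauss-Seidel] macro 5: S0 reads c2=-163/32 → after 1×micro: -1709/32; S1 reads c0=-1709/32 → after 2×micro: 11653/128; S2 reads c1=11653/128 → after 1×micro: -12631/128 ⇒ (c0=-1709/32, c1=11653/128, c2=-12631/128)

first divergence at macro-step: 1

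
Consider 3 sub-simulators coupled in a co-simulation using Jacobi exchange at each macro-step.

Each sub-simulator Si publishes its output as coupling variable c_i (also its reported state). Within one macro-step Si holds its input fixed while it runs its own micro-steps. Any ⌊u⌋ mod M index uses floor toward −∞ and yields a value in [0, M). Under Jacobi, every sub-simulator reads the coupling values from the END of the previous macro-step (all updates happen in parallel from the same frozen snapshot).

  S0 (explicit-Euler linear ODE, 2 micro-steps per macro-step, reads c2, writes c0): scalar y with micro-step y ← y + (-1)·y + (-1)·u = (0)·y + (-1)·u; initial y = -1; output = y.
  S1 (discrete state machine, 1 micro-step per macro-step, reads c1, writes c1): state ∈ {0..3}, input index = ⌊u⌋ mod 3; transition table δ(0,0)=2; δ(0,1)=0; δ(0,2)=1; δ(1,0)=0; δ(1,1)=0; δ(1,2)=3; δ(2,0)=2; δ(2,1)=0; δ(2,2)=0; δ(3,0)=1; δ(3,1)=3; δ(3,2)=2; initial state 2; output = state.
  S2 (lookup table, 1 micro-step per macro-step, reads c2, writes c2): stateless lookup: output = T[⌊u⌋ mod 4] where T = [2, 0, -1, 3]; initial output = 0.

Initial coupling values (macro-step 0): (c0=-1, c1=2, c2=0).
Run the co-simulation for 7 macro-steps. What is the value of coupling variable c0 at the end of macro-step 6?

c0 at macro-step 6 = -3

macro 1: S0 reads c2=0 → after 2×micro: 0; S1 reads c1=2 → after 1×micro: 0; S2 reads c2=0 → after 1×micro: 2 ⇒ (c0=0, c1=0, c2=2)
macro 2: S0 reads c2=2 → after 2×micro: -2; S1 reads c1=0 → after 1×micro: 2; S2 reads c2=2 → after 1×micro: -1 ⇒ (c0=-2, c1=2, c2=-1)
macro 3: S0 reads c2=-1 → after 2×micro: 1; S1 reads c1=2 → after 1×micro: 0; S2 reads c2=-1 → after 1×micro: 3 ⇒ (c0=1, c1=0, c2=3)
macro 4: S0 reads c2=3 → after 2×micro: -3; S1 reads c1=0 → after 1×micro: 2; S2 reads c2=3 → after 1×micro: 3 ⇒ (c0=-3, c1=2, c2=3)
macro 5: S0 reads c2=3 → after 2×micro: -3; S1 reads c1=2 → after 1×micro: 0; S2 reads c2=3 → after 1×micro: 3 ⇒ (c0=-3, c1=0, c2=3)
macro 6: S0 reads c2=3 → after 2×micro: -3; S1 reads c1=0 → after 1×micro: 2; S2 reads c2=3 → after 1×micro: 3 ⇒ (c0=-3, c1=2, c2=3)
macro 7: S0 reads c2=3 → after 2×micro: -3; S1 reads c1=2 → after 1×micro: 0; S2 reads c2=3 → after 1×micro: 3 ⇒ (c0=-3, c1=0, c2=3)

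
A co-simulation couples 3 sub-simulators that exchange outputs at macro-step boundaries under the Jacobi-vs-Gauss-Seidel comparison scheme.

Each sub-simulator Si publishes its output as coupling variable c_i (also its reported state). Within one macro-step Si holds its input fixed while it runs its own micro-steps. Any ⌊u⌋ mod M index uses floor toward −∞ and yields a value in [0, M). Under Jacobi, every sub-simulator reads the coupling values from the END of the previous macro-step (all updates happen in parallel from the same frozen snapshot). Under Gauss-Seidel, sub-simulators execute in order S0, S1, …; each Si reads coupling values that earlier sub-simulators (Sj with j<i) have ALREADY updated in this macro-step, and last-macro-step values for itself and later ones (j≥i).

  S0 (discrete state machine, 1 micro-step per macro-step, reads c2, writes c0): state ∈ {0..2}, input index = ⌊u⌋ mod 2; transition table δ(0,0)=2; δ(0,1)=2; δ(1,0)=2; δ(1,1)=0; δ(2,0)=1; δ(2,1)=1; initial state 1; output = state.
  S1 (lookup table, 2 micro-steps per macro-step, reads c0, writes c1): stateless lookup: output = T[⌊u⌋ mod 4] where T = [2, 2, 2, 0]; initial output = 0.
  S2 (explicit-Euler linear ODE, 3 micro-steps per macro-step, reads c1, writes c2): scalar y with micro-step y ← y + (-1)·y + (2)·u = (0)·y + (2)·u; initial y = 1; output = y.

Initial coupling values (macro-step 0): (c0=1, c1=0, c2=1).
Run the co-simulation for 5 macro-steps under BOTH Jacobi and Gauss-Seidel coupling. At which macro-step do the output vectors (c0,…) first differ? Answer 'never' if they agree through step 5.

first divergence at macro-step: 1

[Jacobi] macro 1: S0 reads c2=1 → after 1×micro: 0; S1 reads c0=1 → after 2×micro: 2; S2 reads c1=0 → after 3×micro: 0 ⇒ (c0=0, c1=2, c2=0)
[Jacobi] macro 2: S0 reads c2=0 → after 1×micro: 2; S1 reads c0=0 → after 2×micro: 2; S2 reads c1=2 → after 3×micro: 4 ⇒ (c0=2, c1=2, c2=4)
[Jacobi] macro 3: S0 reads c2=4 → after 1×micro: 1; S1 reads c0=2 → after 2×micro: 2; S2 reads c1=2 → after 3×micro: 4 ⇒ (c0=1, c1=2, c2=4)
[Jacobi] macro 4: S0 reads c2=4 → after 1×micro: 2; S1 reads c0=1 → after 2×micro: 2; S2 reads c1=2 → after 3×micro: 4 ⇒ (c0=2, c1=2, c2=4)
[Jacobi] macro 5: S0 reads c2=4 → after 1×micro: 1; S1 reads c0=2 → after 2×micro: 2; S2 reads c1=2 → after 3×micro: 4 ⇒ (c0=1, c1=2, c2=4)
[Gauss-Seidel] macro 1: S0 reads c2=1 → after 1×micro: 0; S1 reads c0=0 → after 2×micro: 2; S2 reads c1=2 → after 3×micro: 4 ⇒ (c0=0, c1=2, c2=4)
[Gauss-Seidel] macro 2: S0 reads c2=4 → after 1×micro: 2; S1 reads c0=2 → after 2×micro: 2; S2 reads c1=2 → after 3×micro: 4 ⇒ (c0=2, c1=2, c2=4)
[Gauss-Seidel] macro 3: S0 reads c2=4 → after 1×micro: 1; S1 reads c0=1 → after 2×micro: 2; S2 reads c1=2 → after 3×micro: 4 ⇒ (c0=1, c1=2, c2=4)
[Gauss-Seidel] macro 4: S0 reads c2=4 → after 1×micro: 2; S1 reads c0=2 → after 2×micro: 2; S2 reads c1=2 → after 3×micro: 4 ⇒ (c0=2, c1=2, c2=4)
[Gauss-Seidel] macro 5: S0 reads c2=4 → after 1×micro: 1; S1 reads c0=1 → after 2×micro: 2; S2 reads c1=2 → after 3×micro: 4 ⇒ (c0=1, c1=2, c2=4)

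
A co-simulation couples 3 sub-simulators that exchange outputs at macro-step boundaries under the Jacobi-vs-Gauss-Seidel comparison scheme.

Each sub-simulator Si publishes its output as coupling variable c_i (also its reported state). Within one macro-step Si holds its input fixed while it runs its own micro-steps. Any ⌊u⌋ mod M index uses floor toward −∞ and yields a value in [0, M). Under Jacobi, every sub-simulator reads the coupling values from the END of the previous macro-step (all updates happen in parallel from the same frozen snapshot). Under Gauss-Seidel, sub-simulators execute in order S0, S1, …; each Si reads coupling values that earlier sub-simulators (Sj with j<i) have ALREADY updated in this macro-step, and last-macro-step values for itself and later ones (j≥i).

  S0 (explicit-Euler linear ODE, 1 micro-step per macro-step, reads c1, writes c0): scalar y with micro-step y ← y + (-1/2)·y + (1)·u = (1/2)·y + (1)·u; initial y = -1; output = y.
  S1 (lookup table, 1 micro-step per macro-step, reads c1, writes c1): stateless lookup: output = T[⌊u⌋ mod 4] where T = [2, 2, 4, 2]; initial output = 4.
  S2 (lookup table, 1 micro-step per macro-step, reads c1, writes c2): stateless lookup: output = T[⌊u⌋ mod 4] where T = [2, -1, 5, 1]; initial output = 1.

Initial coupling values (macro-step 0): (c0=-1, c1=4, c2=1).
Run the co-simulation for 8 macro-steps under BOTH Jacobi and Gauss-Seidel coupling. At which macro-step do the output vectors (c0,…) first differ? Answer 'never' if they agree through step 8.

first divergence at macro-step: 1

[Jacobi] macro 1: S0 reads c1=4 → after 1×micro: 7/2; S1 reads c1=4 → after 1×micro: 2; S2 reads c1=4 → after 1×micro: 2 ⇒ (c0=7/2, c1=2, c2=2)
[Jacobi] macro 2: S0 reads c1=2 → after 1×micro: 15/4; S1 reads c1=2 → after 1×micro: 4; S2 reads c1=2 → after 1×micro: 5 ⇒ (c0=15/4, c1=4, c2=5)
[Jacobi] macro 3: S0 reads c1=4 → after 1×micro: 47/8; S1 reads c1=4 → after 1×micro: 2; S2 reads c1=4 → after 1×micro: 2 ⇒ (c0=47/8, c1=2, c2=2)
[Jacobi] macro 4: S0 reads c1=2 → after 1×micro: 79/16; S1 reads c1=2 → after 1×micro: 4; S2 reads c1=2 → after 1×micro: 5 ⇒ (c0=79/16, c1=4, c2=5)
[Jacobi] macro 5: S0 reads c1=4 → after 1×micro: 207/32; S1 reads c1=4 → after 1×micro: 2; S2 reads c1=4 → after 1×micro: 2 ⇒ (c0=207/32, c1=2, c2=2)
[Jacobi] macro 6: S0 reads c1=2 → after 1×micro: 335/64; S1 reads c1=2 → after 1×micro: 4; S2 reads c1=2 → after 1×micro: 5 ⇒ (c0=335/64, c1=4, c2=5)
[Jacobi] macro 7: S0 reads c1=4 → after 1×micro: 847/128; S1 reads c1=4 → after 1×micro: 2; S2 reads c1=4 → after 1×micro: 2 ⇒ (c0=847/128, c1=2, c2=2)
[Jacobi] macro 8: S0 reads c1=2 → after 1×micro: 1359/256; S1 reads c1=2 → after 1×micro: 4; S2 reads c1=2 → after 1×micro: 5 ⇒ (c0=1359/256, c1=4, c2=5)
[Gauss-Seidel] macro 1: S0 reads c1=4 → after 1×micro: 7/2; S1 reads c1=4 → after 1×micro: 2; S2 reads c1=2 → after 1×micro: 5 ⇒ (c0=7/2, c1=2, c2=5)
[Gauss-Seidel] macro 2: S0 reads c1=2 → after 1×micro: 15/4; S1 reads c1=2 → after 1×micro: 4; S2 reads c1=4 → after 1×micro: 2 ⇒ (c0=15/4, c1=4, c2=2)
[Gauss-Seidel] macro 3: S0 reads c1=4 → after 1×micro: 47/8; S1 reads c1=4 → after 1×micro: 2; S2 reads c1=2 → after 1×micro: 5 ⇒ (c0=47/8, c1=2, c2=5)
[Gauss-Seidel] macro 4: S0 reads c1=2 → after 1×micro: 79/16; S1 reads c1=2 → after 1×micro: 4; S2 reads c1=4 → after 1×micro: 2 ⇒ (c0=79/16, c1=4, c2=2)
[Gauss-Seidel] macro 5: S0 reads c1=4 → after 1×micro: 207/32; S1 reads c1=4 → after 1×micro: 2; S2 reads c1=2 → after 1×micro: 5 ⇒ (c0=207/32, c1=2, c2=5)
[Gauss-Seidel] macro 6: S0 reads c1=2 → after 1×micro: 335/64; S1 reads c1=2 → after 1×micro: 4; S2 reads c1=4 → after 1×micro: 2 ⇒ (c0=335/64, c1=4, c2=2)
[Gauss-Seidel] macro 7: S0 reads c1=4 → after 1×micro: 847/128; S1 reads c1=4 → after 1×micro: 2; S2 reads c1=2 → after 1×micro: 5 ⇒ (c0=847/128, c1=2, c2=5)
[Gauss-Seidel] macro 8: S0 reads c1=2 → after 1×micro: 1359/256; S1 reads c1=2 → after 1×micro: 4; S2 reads c1=4 → after 1×micro: 2 ⇒ (c0=1359/256, c1=4, c2=2)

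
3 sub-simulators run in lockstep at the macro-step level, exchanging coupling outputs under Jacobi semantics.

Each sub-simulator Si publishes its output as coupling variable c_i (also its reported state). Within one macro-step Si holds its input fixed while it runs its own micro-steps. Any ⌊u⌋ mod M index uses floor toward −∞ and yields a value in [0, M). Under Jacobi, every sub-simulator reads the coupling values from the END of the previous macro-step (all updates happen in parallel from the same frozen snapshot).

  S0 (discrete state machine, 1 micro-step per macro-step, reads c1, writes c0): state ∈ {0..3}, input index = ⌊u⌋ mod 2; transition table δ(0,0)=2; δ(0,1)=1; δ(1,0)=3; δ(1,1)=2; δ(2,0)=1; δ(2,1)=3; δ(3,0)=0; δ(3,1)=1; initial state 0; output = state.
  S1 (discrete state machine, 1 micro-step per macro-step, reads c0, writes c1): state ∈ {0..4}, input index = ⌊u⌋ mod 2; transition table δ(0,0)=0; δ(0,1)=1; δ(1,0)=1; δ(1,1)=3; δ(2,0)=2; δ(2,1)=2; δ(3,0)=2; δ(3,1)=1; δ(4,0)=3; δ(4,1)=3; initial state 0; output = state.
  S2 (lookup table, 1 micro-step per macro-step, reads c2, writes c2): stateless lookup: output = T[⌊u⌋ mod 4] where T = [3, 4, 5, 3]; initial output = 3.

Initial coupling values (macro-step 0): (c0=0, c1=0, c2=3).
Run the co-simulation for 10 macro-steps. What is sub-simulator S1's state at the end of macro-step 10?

S1 state at macro-step 10 = 3

macro 1: S0 reads c1=0 → after 1×micro: 2; S1 reads c0=0 → after 1×micro: 0; S2 reads c2=3 → after 1×micro: 3 ⇒ (c0=2, c1=0, c2=3)
macro 2: S0 reads c1=0 → after 1×micro: 1; S1 reads c0=2 → after 1×micro: 0; S2 reads c2=3 → after 1×micro: 3 ⇒ (c0=1, c1=0, c2=3)
macro 3: S0 reads c1=0 → after 1×micro: 3; S1 reads c0=1 → after 1×micro: 1; S2 reads c2=3 → after 1×micro: 3 ⇒ (c0=3, c1=1, c2=3)
macro 4: S0 reads c1=1 → after 1×micro: 1; S1 reads c0=3 → after 1×micro: 3; S2 reads c2=3 → after 1×micro: 3 ⇒ (c0=1, c1=3, c2=3)
macro 5: S0 reads c1=3 → after 1×micro: 2; S1 reads c0=1 → after 1×micro: 1; S2 reads c2=3 → after 1×micro: 3 ⇒ (c0=2, c1=1, c2=3)
macro 6: S0 reads c1=1 → after 1×micro: 3; S1 reads c0=2 → after 1×micro: 1; S2 reads c2=3 → after 1×micro: 3 ⇒ (c0=3, c1=1, c2=3)
macro 7: S0 reads c1=1 → after 1×micro: 1; S1 reads c0=3 → after 1×micro: 3; S2 reads c2=3 → after 1×micro: 3 ⇒ (c0=1, c1=3, c2=3)
macro 8: S0 reads c1=3 → after 1×micro: 2; S1 reads c0=1 → after 1×micro: 1; S2 reads c2=3 → after 1×micro: 3 ⇒ (c0=2, c1=1, c2=3)
macro 9: S0 reads c1=1 → after 1×micro: 3; S1 reads c0=2 → after 1×micro: 1; S2 reads c2=3 → after 1×micro: 3 ⇒ (c0=3, c1=1, c2=3)
macro 10: S0 reads c1=1 → after 1×micro: 1; S1 reads c0=3 → after 1×micro: 3; S2 reads c2=3 → after 1×micro: 3 ⇒ (c0=1, c1=3, c2=3)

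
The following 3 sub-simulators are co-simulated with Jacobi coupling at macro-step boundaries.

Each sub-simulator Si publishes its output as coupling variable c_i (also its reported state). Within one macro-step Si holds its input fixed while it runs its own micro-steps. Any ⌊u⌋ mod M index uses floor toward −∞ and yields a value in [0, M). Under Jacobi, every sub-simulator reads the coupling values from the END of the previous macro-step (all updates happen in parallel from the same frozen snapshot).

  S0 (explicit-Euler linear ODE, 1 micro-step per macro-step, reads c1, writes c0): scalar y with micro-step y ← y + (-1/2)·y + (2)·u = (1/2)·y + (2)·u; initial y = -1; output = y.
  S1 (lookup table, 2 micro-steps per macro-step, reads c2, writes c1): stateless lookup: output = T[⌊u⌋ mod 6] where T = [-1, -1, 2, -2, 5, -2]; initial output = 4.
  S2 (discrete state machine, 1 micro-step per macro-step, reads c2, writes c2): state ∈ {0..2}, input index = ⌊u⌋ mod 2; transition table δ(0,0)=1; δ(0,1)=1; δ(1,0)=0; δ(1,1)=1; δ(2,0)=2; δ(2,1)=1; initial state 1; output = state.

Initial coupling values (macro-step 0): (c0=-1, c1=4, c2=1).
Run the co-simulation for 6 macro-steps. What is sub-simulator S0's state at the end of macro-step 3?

S0 state at macro-step 3 = -9/8

macro 1: S0 reads c1=4 → after 1×micro: 15/2; S1 reads c2=1 → after 2×micro: -1; S2 reads c2=1 → after 1×micro: 1 ⇒ (c0=15/2, c1=-1, c2=1)
macro 2: S0 reads c1=-1 → after 1×micro: 7/4; S1 reads c2=1 → after 2×micro: -1; S2 reads c2=1 → after 1×micro: 1 ⇒ (c0=7/4, c1=-1, c2=1)
macro 3: S0 reads c1=-1 → after 1×micro: -9/8; S1 reads c2=1 → after 2×micro: -1; S2 reads c2=1 → after 1×micro: 1 ⇒ (c0=-9/8, c1=-1, c2=1)
macro 4: S0 reads c1=-1 → after 1×micro: -41/16; S1 reads c2=1 → after 2×micro: -1; S2 reads c2=1 → after 1×micro: 1 ⇒ (c0=-41/16, c1=-1, c2=1)
macro 5: S0 reads c1=-1 → after 1×micro: -105/32; S1 reads c2=1 → after 2×micro: -1; S2 reads c2=1 → after 1×micro: 1 ⇒ (c0=-105/32, c1=-1, c2=1)
macro 6: S0 reads c1=-1 → after 1×micro: -233/64; S1 reads c2=1 → after 2×micro: -1; S2 reads c2=1 → after 1×micro: 1 ⇒ (c0=-233/64, c1=-1, c2=1)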